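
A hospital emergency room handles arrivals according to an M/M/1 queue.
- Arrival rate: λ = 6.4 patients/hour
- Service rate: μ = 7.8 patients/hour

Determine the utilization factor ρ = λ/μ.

Server utilization: ρ = λ/μ
ρ = 6.4/7.8 = 0.8205
The server is busy 82.05% of the time.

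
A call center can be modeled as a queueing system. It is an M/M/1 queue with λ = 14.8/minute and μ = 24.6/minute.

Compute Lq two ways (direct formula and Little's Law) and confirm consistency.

Method 1 (direct): Lq = λ²/(μ(μ-λ)) = 219.04/(24.6 × 9.80) = 0.9086

Method 2 (Little's Law):
W = 1/(μ-λ) = 1/9.80 = 0.10204
Wq = W - 1/μ = 0.10204 - 0.040650 = 0.06139
Lq = λWq = 14.8 × 0.06139 = 0.9086 ✔ (matches Method 1)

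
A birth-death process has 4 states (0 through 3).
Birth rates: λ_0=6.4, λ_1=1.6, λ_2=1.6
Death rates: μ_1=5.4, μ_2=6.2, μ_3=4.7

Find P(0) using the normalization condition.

Ratios P(n)/P(0) = (λ₀···λₙ₋₁)/(μ₁···μₙ):
P(1)/P(0) = (6.4)/(5.4) = 1.1852
P(2)/P(0) = (6.4×1.6)/(5.4×6.2) = 0.3059
P(3)/P(0) = (6.4×1.6×1.6)/(5.4×6.2×4.7) = 0.1041

Normalization: ∑ P(n) = 1
P(0) × (1.0000 + 1.1852 + 0.3059 + 0.1041) = 1
P(0) × 2.5952 = 1
P(0) = 1/2.5952 = 0.3853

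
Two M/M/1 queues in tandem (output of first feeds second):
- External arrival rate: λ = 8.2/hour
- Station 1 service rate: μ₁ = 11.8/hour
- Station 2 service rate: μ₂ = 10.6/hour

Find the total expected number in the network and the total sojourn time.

By Jackson's theorem, each station behaves as independent M/M/1.
Station 1: ρ₁ = 8.2/11.8 = 0.6949, L₁ = ρ₁/(1-ρ₁) = λ/(μ₁-λ) = 8.2/3.60 = 2.27778
Station 2: ρ₂ = 8.2/10.6 = 0.7736, L₂ = ρ₂/(1-ρ₂) = λ/(μ₂-λ) = 8.2/2.40 = 3.41667
Total: L = L₁ + L₂ = 2.27778 + 3.41667 = 5.6944
W = L/λ = 5.6944/8.2 = 0.6944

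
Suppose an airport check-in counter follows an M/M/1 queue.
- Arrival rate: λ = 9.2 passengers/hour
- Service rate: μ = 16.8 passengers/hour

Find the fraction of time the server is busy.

Server utilization: ρ = λ/μ
ρ = 9.2/16.8 = 0.5476
The server is busy 54.76% of the time.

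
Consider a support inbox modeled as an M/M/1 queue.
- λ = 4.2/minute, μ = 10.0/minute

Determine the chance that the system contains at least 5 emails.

ρ = λ/μ = 4.2/10.0 = 0.4200
P(N ≥ n) = ρⁿ
P(N ≥ 5) = 0.4200^5
P(N ≥ 5) = 0.01307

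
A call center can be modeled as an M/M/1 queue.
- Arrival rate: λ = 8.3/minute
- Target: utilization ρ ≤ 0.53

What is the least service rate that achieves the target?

ρ = λ/μ, so μ = λ/ρ
μ ≥ 8.3/0.53 = 15.6604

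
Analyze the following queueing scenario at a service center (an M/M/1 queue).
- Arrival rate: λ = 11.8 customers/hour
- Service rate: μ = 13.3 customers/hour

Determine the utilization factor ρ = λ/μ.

Server utilization: ρ = λ/μ
ρ = 11.8/13.3 = 0.8872
The server is busy 88.72% of the time.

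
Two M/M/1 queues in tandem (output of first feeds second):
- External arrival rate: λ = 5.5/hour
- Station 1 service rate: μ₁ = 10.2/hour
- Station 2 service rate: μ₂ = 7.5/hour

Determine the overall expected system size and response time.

By Jackson's theorem, each station behaves as independent M/M/1.
Station 1: ρ₁ = 5.5/10.2 = 0.5392, L₁ = ρ₁/(1-ρ₁) = λ/(μ₁-λ) = 5.5/4.70 = 1.1702
Station 2: ρ₂ = 5.5/7.5 = 0.7333, L₂ = ρ₂/(1-ρ₂) = λ/(μ₂-λ) = 5.5/2.00 = 2.7500
Total: L = L₁ + L₂ = 1.1702 + 2.7500 = 3.9202
W = L/λ = 3.9202/5.5 = 0.7128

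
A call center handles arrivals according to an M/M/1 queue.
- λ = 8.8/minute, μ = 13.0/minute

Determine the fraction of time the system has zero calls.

ρ = λ/μ = 8.8/13.0 = 0.6769
P(0) = 1 - ρ = 1 - 0.6769 = 0.3231
The server is idle 32.31% of the time.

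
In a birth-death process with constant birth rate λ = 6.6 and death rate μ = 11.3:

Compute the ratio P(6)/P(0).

For constant rates: P(n)/P(0) = (λ/μ)^n
P(6)/P(0) = (6.6/11.3)^6 = 0.58407^6 = 0.03970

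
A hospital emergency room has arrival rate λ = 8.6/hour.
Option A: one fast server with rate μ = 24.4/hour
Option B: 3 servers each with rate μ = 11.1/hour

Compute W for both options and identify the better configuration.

Option A: single server μ = 24.4 (M/M/1)
  ρ_A = 8.6/24.4 = 0.3525
  W_A = 1/(μ-λ) = 1/(24.4-8.6) = 1/15.80 = 0.06329

Option B: 3 servers μ = 11.1 (M/M/3)
  ρ_B = λ/(cμ) = 8.6/(3×11.1) = 0.2583
  Offered load a = λ/μ = cρ = 8.6/11.1 = 0.7748
  P₀ = [ Σₙ₌₀^2 aⁿ/n! + a^3/(3!(1-ρ)) ]⁻¹
  Σ = a^0/0! + a^1/1! + a^2/2! = 1.0000 + 0.7748 + 0.3001 = 2.0749
  a^3/(3!(1-ρ)) = 0.4651/(6 × 0.7417) = 0.1045
  P₀ = 1/(2.0749 + 0.1045) = 0.4588
  Lq = P₀·a^3·ρ / (3!(1-ρ)²) = 0.458839 × 0.465079 × 0.258258 / (6 × 0.550181) = 0.01669
  Wq_B = Lq/λ = 0.01669/8.6 = 0.001941
  W_B = Wq_B + 1/μ = 0.001941 + 0.09009 = 0.09203

Since W_A = 0.06329 < W_B = 0.09203, Option A (single fast server) has the shorter time in system.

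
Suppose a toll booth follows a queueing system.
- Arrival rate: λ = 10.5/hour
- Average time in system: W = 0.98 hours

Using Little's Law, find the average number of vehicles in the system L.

Little's Law: L = λW
L = 10.5 × 0.98 = 10.2900 vehicles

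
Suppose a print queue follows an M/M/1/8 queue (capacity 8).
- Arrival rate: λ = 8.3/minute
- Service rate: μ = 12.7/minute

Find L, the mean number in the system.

ρ = λ/μ = 8.3/12.7 = 0.653543
P₀ = (1-ρ)/(1-ρ^(K+1)) = (1-0.653543)/(1-0.653543^9) = 0.3465/0.9782 = 0.3542
P_K = P₀×ρ^K = 0.3542 × 0.653543^8 = 0.3542 × 0.03328 = 0.01179
L = ρ[1 - (K+1)ρ^K + Kρ^(K+1)] / [(1-ρ)(1-ρ^(K+1))]
L = 0.653543 × (1 - 9×0.03328 + 8×0.02175) / ((1 - 0.653543) × (1 - 0.02175)) = 1.6863 jobs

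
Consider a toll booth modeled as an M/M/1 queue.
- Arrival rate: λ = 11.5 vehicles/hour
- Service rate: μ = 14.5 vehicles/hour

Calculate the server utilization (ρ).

Server utilization: ρ = λ/μ
ρ = 11.5/14.5 = 0.7931
The server is busy 79.31% of the time.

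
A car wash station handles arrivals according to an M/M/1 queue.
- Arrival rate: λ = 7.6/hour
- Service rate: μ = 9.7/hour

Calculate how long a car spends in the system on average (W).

First, compute utilization: ρ = λ/μ = 7.6/9.7 = 0.7835
For M/M/1: W = 1/(μ-λ)
W = 1/(9.7-7.6) = 1/2.10
W = 0.4762 hours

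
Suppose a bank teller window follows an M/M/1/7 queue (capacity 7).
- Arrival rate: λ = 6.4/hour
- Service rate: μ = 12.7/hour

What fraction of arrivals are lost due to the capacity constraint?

ρ = λ/μ = 6.4/12.7 = 0.50394
P₀ = (1-ρ)/(1-ρ^(K+1)) = (1-0.50394)/(1-0.50394^8) = 0.49606/0.99584 = 0.4981
P_K = P₀×ρ^K = 0.4981 × 0.50394^7 = 0.4981 × 0.008254 = 0.004111
Blocking probability = 0.41%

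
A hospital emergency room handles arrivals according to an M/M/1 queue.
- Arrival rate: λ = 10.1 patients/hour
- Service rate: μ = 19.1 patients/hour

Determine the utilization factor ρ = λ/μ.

Server utilization: ρ = λ/μ
ρ = 10.1/19.1 = 0.5288
The server is busy 52.88% of the time.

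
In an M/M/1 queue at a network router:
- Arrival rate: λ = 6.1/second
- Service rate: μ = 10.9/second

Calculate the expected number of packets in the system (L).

ρ = λ/μ = 6.1/10.9 = 0.5596
For M/M/1: L = λ/(μ-λ)
L = 6.1/(10.9-6.1) = 6.1/4.80
L = 1.2708 packets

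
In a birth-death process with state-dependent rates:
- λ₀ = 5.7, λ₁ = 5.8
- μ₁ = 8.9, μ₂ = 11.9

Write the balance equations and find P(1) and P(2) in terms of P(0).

Balance equations:
State 0: λ₀P₀ = μ₁P₁ → P₁ = (λ₀/μ₁)P₀ = (5.7/8.9)P₀ = 0.6404P₀
State 1: P₂ = (λ₀λ₁)/(μ₁μ₂)P₀ = (5.7×5.8)/(8.9×11.9)P₀ = 0.3122P₀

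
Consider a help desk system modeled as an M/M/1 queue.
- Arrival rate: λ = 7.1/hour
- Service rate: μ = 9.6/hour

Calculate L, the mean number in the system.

ρ = λ/μ = 7.1/9.6 = 0.7396
For M/M/1: L = λ/(μ-λ)
L = 7.1/(9.6-7.1) = 7.1/2.50
L = 2.8400 tickets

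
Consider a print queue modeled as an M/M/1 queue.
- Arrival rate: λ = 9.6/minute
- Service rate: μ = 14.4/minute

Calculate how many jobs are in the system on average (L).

ρ = λ/μ = 9.6/14.4 = 0.6667
For M/M/1: L = λ/(μ-λ)
L = 9.6/(14.4-9.6) = 9.6/4.80
L = 2.0000 jobs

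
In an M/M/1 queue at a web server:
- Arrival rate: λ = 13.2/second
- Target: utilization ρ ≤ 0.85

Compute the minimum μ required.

ρ = λ/μ, so μ = λ/ρ
μ ≥ 13.2/0.85 = 15.5294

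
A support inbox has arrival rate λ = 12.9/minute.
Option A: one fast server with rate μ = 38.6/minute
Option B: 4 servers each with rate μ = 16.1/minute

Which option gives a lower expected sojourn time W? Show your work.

Option A: single server μ = 38.6 (M/M/1)
  ρ_A = 12.9/38.6 = 0.3342
  W_A = 1/(μ-λ) = 1/(38.6-12.9) = 1/25.70 = 0.03891

Option B: 4 servers μ = 16.1 (M/M/4)
  ρ_B = λ/(cμ) = 12.9/(4×16.1) = 0.2003
  Offered load a = λ/μ = cρ = 12.9/16.1 = 0.8012
  P₀ = [ Σₙ₌₀^3 aⁿ/n! + a^4/(4!(1-ρ)) ]⁻¹
  Σ = a^0/0! + a^1/1! + a^2/2! + a^3/3! = 1.0000 + 0.80124 + 0.32099 + 0.085731 = 2.2080
  a^4/(4!(1-ρ)) = 0.41215/(24 × 0.79969) = 0.02147
  P₀ = 1/(2.2080 + 0.02147) = 0.4485
  Lq = P₀·a^4·ρ / (4!(1-ρ)²) = 0.4485 × 0.4122 × 0.2003 / (24 × 0.6395) = 0.002413
  Wq_B = Lq/λ = 0.0024127/12.9 = 0.0001870
  W_B = Wq_B + 1/μ = 0.0001870 + 0.06211 = 0.06230

Since W_A = 0.03891 < W_B = 0.06230, Option A (single fast server) has the shorter time in system.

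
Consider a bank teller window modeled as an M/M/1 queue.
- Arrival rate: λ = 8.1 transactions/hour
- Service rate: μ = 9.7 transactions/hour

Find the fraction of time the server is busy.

Server utilization: ρ = λ/μ
ρ = 8.1/9.7 = 0.8351
The server is busy 83.51% of the time.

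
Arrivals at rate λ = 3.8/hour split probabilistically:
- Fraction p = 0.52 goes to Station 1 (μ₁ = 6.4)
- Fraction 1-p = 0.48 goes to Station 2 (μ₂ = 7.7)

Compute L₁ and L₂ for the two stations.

Effective rates: λ₁ = 3.8×0.52 = 1.976, λ₂ = 3.8×0.48 = 1.824
Station 1: ρ₁ = 1.976/6.4 = 0.30875, L₁ = ρ₁/(1-ρ₁) = 0.30875/(1-0.30875) = 0.4467
Station 2: ρ₂ = 1.824/7.7 = 0.2369, L₂ = ρ₂/(1-ρ₂) = 0.2369/(1-0.2369) = 0.3104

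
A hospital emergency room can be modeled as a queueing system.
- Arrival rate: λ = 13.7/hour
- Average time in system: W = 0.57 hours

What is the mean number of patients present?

Little's Law: L = λW
L = 13.7 × 0.57 = 7.8090 patients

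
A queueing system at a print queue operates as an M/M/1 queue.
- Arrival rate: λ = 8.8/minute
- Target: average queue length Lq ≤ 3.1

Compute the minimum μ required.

For M/M/1: Lq = λ²/(μ(μ-λ))
Need Lq ≤ 3.1, i.e. μ(μ-λ) ≥ λ²/3.1
μ² - 8.8μ - 77.44/3.1 ≥ 0  →  μ² - 8.8μ - 24.98065 ≥ 0
Quadratic formula (positive root): μ = [λ + √(λ² + 4×24.98065)]/2
Discriminant: 77.44 + 4×24.98065 = 177.3626, √177.3626 = 13.3178
μ ≥ (8.8 + 13.3178)/2 = 11.0589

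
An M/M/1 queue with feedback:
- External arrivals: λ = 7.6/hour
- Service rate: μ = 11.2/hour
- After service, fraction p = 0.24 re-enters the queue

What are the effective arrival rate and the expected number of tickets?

Effective arrival rate: λ_eff = λ/(1-p) = 7.6/(1-0.24) = 7.6/0.76 = 10.0000
ρ = λ_eff/μ = 10.0000/11.2 = 0.892857
L = ρ/(1-ρ) = 0.892857/(1-0.892857) = 8.3333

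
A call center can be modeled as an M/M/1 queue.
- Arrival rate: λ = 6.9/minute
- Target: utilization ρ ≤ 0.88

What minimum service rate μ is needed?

ρ = λ/μ, so μ = λ/ρ
μ ≥ 6.9/0.88 = 7.8409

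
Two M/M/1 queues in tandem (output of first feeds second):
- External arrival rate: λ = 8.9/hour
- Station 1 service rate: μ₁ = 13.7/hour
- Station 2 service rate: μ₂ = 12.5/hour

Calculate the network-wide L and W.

By Jackson's theorem, each station behaves as independent M/M/1.
Station 1: ρ₁ = 8.9/13.7 = 0.6496, L₁ = ρ₁/(1-ρ₁) = λ/(μ₁-λ) = 8.9/4.80 = 1.8542
Station 2: ρ₂ = 8.9/12.5 = 0.7120, L₂ = ρ₂/(1-ρ₂) = λ/(μ₂-λ) = 8.9/3.60 = 2.4722
Total: L = L₁ + L₂ = 1.8542 + 2.4722 = 4.3264
W = L/λ = 4.3264/8.9 = 0.4861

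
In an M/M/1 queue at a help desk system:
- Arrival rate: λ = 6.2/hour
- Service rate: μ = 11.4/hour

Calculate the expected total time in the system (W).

First, compute utilization: ρ = λ/μ = 6.2/11.4 = 0.5439
For M/M/1: W = 1/(μ-λ)
W = 1/(11.4-6.2) = 1/5.20
W = 0.1923 hours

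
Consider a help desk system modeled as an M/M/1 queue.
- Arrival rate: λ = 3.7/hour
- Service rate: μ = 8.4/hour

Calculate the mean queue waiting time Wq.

First, compute utilization: ρ = λ/μ = 3.7/8.4 = 0.4405
For M/M/1: Wq = λ/(μ(μ-λ))
Wq = 3.7/(8.4 × (8.4-3.7))
Wq = 3.7/(8.4 × 4.70)
Wq = 0.09372 hours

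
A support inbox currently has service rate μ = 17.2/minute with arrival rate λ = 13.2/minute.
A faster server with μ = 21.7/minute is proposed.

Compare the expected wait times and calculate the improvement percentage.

System 1: ρ₁ = 13.2/17.2 = 0.7674, W₁ = 1/(17.2-13.2) = 0.25000
System 2: ρ₂ = 13.2/21.7 = 0.6083, W₂ = 1/(21.7-13.2) = 0.11765
Improvement: (W₁-W₂)/W₁ = (0.25000-0.11765)/0.25000 = 52.94%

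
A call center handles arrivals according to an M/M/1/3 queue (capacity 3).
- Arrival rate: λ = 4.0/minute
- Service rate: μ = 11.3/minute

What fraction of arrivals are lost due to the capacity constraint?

ρ = λ/μ = 4.0/11.3 = 0.35398
P₀ = (1-ρ)/(1-ρ^(K+1)) = (1-0.35398)/(1-0.35398^4) = 0.6460/0.9843 = 0.6563
P_K = P₀×ρ^K = 0.6563 × 0.35398^3 = 0.6563 × 0.04435 = 0.02911
Blocking probability = 2.91%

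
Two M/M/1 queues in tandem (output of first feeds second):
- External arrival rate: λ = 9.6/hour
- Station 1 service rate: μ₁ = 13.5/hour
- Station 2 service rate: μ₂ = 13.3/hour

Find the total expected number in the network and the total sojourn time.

By Jackson's theorem, each station behaves as independent M/M/1.
Station 1: ρ₁ = 9.6/13.5 = 0.7111, L₁ = ρ₁/(1-ρ₁) = λ/(μ₁-λ) = 9.6/3.90 = 2.4615
Station 2: ρ₂ = 9.6/13.3 = 0.7218, L₂ = ρ₂/(1-ρ₂) = λ/(μ₂-λ) = 9.6/3.70 = 2.5946
Total: L = L₁ + L₂ = 2.4615 + 2.5946 = 5.0561
W = L/λ = 5.0561/9.6 = 0.5267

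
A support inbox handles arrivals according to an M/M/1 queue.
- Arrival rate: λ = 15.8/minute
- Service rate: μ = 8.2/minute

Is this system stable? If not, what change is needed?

Stability requires ρ = λ/(cμ) < 1
ρ = 15.8/(1 × 8.2) = 15.8/8.20 = 1.9268
Since 1.9268 ≥ 1, the system is UNSTABLE.
Queue grows without bound. Need μ > λ = 15.8.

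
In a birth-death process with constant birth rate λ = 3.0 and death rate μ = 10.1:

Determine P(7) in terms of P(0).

For constant rates: P(n)/P(0) = (λ/μ)^n
P(7)/P(0) = (3.0/10.1)^7 = 0.29703^7 = 0.0002040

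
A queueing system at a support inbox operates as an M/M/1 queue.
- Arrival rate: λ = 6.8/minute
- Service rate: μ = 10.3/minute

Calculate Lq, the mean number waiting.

ρ = λ/μ = 6.8/10.3 = 0.6602
For M/M/1: Lq = λ²/(μ(μ-λ))
Lq = 46.24/(10.3 × 3.50)
Lq = 1.2827 emails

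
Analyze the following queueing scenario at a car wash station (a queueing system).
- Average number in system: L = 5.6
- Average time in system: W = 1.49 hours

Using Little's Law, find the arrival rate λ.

Little's Law: L = λW, so λ = L/W
λ = 5.6/1.49 = 3.7584 cars/hour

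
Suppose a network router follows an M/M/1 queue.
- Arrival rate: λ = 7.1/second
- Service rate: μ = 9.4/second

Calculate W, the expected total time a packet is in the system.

First, compute utilization: ρ = λ/μ = 7.1/9.4 = 0.7553
For M/M/1: W = 1/(μ-λ)
W = 1/(9.4-7.1) = 1/2.30
W = 0.4348 seconds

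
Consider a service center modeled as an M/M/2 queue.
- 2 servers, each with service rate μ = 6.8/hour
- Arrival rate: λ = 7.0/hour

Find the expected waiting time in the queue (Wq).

Traffic intensity: ρ = λ/(cμ) = 7.0/(2×6.8) = 0.5147
Since ρ = 0.5147 < 1, system is stable.
Offered load a = λ/μ = cρ = 7.0/6.8 = 1.0294
P₀ = [ Σₙ₌₀^1 aⁿ/n! + a^2/(2!(1-ρ)) ]⁻¹
Σ = a^0/0! + a^1/1! = 1.0000 + 1.0294 = 2.0294
a^2/(2!(1-ρ)) = 1.0597/(2 × 0.4853) = 1.0918
P₀ = 1/(2.0294 + 1.0918) = 0.3204
Lq = P₀·a^2·ρ / (2!(1-ρ)²) = 0.3204 × 1.0597 × 0.5147 / (2 × 0.2355) = 0.3710
Wq = Lq/λ = 0.3710/7.0 = 0.05300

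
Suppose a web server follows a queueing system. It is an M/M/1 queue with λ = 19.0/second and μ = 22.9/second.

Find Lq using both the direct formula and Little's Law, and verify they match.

Method 1 (direct): Lq = λ²/(μ(μ-λ)) = 361.00/(22.9 × 3.90) = 4.0421

Method 2 (Little's Law):
W = 1/(μ-λ) = 1/3.90 = 0.25641
Wq = W - 1/μ = 0.25641 - 0.043668 = 0.21274
Lq = λWq = 19.0 × 0.21274 = 4.0421 ✔ (matches Method 1)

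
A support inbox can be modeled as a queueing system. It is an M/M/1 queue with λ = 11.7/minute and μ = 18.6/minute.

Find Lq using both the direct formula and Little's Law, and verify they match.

Method 1 (direct): Lq = λ²/(μ(μ-λ)) = 136.89/(18.6 × 6.90) = 1.0666

Method 2 (Little's Law):
W = 1/(μ-λ) = 1/6.90 = 0.144928
Wq = W - 1/μ = 0.144928 - 0.0537634 = 0.09116
Lq = λWq = 11.7 × 0.09116 = 1.0666 ✔ (matches Method 1)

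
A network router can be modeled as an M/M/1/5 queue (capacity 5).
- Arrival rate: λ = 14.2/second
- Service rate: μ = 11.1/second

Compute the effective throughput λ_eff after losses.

ρ = λ/μ = 14.2/11.1 = 1.27928
P₀ = (1-ρ)/(1-ρ^(K+1)) = (1-1.27928)/(1-1.27928^6) = -0.2793/-3.3832 = 0.08255
P_K = P₀×ρ^K = 0.08255 × 1.27928^5 = 0.08255 × 3.4263 = 0.2828
λ_eff = λ(1-P_K) = 14.2 × (1 - 0.28284) = 14.2 × 0.71716 = 10.1837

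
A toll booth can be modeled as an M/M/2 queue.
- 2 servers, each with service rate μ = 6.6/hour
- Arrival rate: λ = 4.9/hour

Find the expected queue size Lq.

Traffic intensity: ρ = λ/(cμ) = 4.9/(2×6.6) = 0.3712
Since ρ = 0.3712 < 1, system is stable.
Offered load a = λ/μ = cρ = 4.9/6.6 = 0.7424
P₀ = [ Σₙ₌₀^1 aⁿ/n! + a^2/(2!(1-ρ)) ]⁻¹
Σ = a^0/0! + a^1/1! = 1.0000 + 0.7424 = 1.7424
a^2/(2!(1-ρ)) = 0.5512/(2 × 0.6288) = 0.4383
P₀ = 1/(1.7424 + 0.4383) = 0.4586
Lq = P₀·a^2·ρ / (2!(1-ρ)²) = 0.4586 × 0.5512 × 0.3712 / (2 × 0.3954) = 0.1187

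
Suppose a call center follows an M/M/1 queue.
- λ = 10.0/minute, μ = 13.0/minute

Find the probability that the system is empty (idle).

ρ = λ/μ = 10.0/13.0 = 0.7692
P(0) = 1 - ρ = 1 - 0.7692 = 0.2308
The server is idle 23.08% of the time.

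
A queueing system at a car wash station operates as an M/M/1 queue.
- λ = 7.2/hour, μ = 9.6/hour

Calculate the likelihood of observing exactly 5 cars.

ρ = λ/μ = 7.2/9.6 = 0.7500
P(n) = (1-ρ)ρⁿ
P(5) = (1-0.7500) × 0.7500^5
P(5) = 0.2500 × 0.2373
P(5) = 0.05933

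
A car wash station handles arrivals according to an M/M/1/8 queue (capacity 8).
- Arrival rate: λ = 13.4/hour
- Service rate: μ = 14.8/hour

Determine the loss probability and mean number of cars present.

ρ = λ/μ = 13.4/14.8 = 0.90541
P₀ = (1-ρ)/(1-ρ^(K+1)) = (1-0.90541)/(1-0.90541^9) = 0.09459/0.5911 = 0.1600
P_K = P₀×ρ^K = 0.16002 × 0.90541^8 = 0.16002 × 0.45161 = 0.07227
Blocking probability P_8 = 0.07227 (7.23%)
L = ρ[1 - (K+1)ρ^K + Kρ^(K+1)] / [(1-ρ)(1-ρ^(K+1))]
L = 0.90541 × (1 - 9×0.451609 + 8×0.408891) / ((1 - 0.90541) × (1 - 0.408891)) = 3.3463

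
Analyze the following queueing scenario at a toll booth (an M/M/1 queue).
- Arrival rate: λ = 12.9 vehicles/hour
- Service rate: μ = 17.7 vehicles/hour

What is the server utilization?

Server utilization: ρ = λ/μ
ρ = 12.9/17.7 = 0.7288
The server is busy 72.88% of the time.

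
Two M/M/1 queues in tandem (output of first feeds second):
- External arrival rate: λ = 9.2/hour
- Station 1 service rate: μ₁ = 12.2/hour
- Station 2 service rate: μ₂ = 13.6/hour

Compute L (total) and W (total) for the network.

By Jackson's theorem, each station behaves as independent M/M/1.
Station 1: ρ₁ = 9.2/12.2 = 0.7541, L₁ = ρ₁/(1-ρ₁) = λ/(μ₁-λ) = 9.2/3.00 = 3.0667
Station 2: ρ₂ = 9.2/13.6 = 0.6765, L₂ = ρ₂/(1-ρ₂) = λ/(μ₂-λ) = 9.2/4.40 = 2.0909
Total: L = L₁ + L₂ = 3.0667 + 2.0909 = 5.1576
W = L/λ = 5.1576/9.2 = 0.5606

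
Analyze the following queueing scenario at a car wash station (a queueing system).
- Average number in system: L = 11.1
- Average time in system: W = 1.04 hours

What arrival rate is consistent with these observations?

Little's Law: L = λW, so λ = L/W
λ = 11.1/1.04 = 10.6731 cars/hour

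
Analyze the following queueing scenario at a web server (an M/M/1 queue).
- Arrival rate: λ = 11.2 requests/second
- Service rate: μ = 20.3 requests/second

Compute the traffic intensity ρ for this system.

Server utilization: ρ = λ/μ
ρ = 11.2/20.3 = 0.5517
The server is busy 55.17% of the time.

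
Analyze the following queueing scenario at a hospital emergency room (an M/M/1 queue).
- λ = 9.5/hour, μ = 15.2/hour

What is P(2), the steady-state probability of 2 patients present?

ρ = λ/μ = 9.5/15.2 = 0.6250
P(n) = (1-ρ)ρⁿ
P(2) = (1-0.6250) × 0.6250^2
P(2) = 0.3750 × 0.3906
P(2) = 0.1465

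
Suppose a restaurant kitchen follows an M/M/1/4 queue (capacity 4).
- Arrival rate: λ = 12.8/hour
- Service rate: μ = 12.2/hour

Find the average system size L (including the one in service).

ρ = λ/μ = 12.8/12.2 = 1.04918
P₀ = (1-ρ)/(1-ρ^(K+1)) = (1-1.04918)/(1-1.04918^5) = -0.04918/-0.2713 = 0.1813
P_K = P₀×ρ^K = 0.18127 × 1.04918^4 = 0.18127 × 1.2117 = 0.2196
L = ρ[1 - (K+1)ρ^K + Kρ^(K+1)] / [(1-ρ)(1-ρ^(K+1))]
L = 1.04918 × (1 - 5×1.211714 + 4×1.271306) / ((1 - 1.04918) × (1 - 1.271306)) = 2.0959 orders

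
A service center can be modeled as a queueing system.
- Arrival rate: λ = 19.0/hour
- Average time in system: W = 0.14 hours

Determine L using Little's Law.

Little's Law: L = λW
L = 19.0 × 0.14 = 2.6600 customers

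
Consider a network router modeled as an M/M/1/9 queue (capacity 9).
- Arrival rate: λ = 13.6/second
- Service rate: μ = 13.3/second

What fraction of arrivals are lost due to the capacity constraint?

ρ = λ/μ = 13.6/13.3 = 1.02256
P₀ = (1-ρ)/(1-ρ^(K+1)) = (1-1.02256)/(1-1.02256^10) = -0.022560/-0.24994 = 0.09026
P_K = P₀×ρ^K = 0.09026 × 1.02256^9 = 0.09026 × 1.2224 = 0.1103
Blocking probability = 11.03%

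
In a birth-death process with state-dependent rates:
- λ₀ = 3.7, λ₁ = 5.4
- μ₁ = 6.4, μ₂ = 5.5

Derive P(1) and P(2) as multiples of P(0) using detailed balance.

Balance equations:
State 0: λ₀P₀ = μ₁P₁ → P₁ = (λ₀/μ₁)P₀ = (3.7/6.4)P₀ = 0.5781P₀
State 1: P₂ = (λ₀λ₁)/(μ₁μ₂)P₀ = (3.7×5.4)/(6.4×5.5)P₀ = 0.5676P₀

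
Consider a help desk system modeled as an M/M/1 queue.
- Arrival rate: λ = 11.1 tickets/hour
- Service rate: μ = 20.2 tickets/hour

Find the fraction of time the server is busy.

Server utilization: ρ = λ/μ
ρ = 11.1/20.2 = 0.5495
The server is busy 54.95% of the time.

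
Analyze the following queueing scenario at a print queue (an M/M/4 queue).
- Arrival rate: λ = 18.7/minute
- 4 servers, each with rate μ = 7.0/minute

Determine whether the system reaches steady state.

Stability requires ρ = λ/(cμ) < 1
ρ = 18.7/(4 × 7.0) = 18.7/28.00 = 0.6679
Since 0.6679 < 1, the system is STABLE.
The servers are busy 66.79% of the time.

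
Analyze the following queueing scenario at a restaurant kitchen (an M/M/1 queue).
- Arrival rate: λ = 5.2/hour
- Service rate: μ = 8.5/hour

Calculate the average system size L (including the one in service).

ρ = λ/μ = 5.2/8.5 = 0.6118
For M/M/1: L = λ/(μ-λ)
L = 5.2/(8.5-5.2) = 5.2/3.30
L = 1.5758 orders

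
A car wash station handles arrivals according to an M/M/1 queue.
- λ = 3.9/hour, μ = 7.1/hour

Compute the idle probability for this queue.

ρ = λ/μ = 3.9/7.1 = 0.5493
P(0) = 1 - ρ = 1 - 0.5493 = 0.4507
The server is idle 45.07% of the time.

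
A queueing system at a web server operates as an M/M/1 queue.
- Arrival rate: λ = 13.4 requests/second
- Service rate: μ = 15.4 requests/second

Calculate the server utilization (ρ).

Server utilization: ρ = λ/μ
ρ = 13.4/15.4 = 0.8701
The server is busy 87.01% of the time.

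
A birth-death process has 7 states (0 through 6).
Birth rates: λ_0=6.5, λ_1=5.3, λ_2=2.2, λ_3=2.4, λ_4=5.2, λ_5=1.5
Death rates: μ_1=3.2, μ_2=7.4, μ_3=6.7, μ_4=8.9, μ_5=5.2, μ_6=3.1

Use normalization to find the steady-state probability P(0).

Ratios P(n)/P(0) = (λ₀···λₙ₋₁)/(μ₁···μₙ):
P(1)/P(0) = (6.5)/(3.2) = 2.0312
P(2)/P(0) = (6.5×5.3)/(3.2×7.4) = 1.4548
P(3)/P(0) = (6.5×5.3×2.2)/(3.2×7.4×6.7) = 0.47770
P(4)/P(0) = (6.5×5.3×2.2×2.4)/(3.2×7.4×6.7×8.9) = 0.12882
P(5)/P(0) = (6.5×5.3×2.2×2.4×5.2)/(3.2×7.4×6.7×8.9×5.2) = 0.12882
P(6)/P(0) = (6.5×5.3×2.2×2.4×5.2×1.5)/(3.2×7.4×6.7×8.9×5.2×3.1) = 0.062331

Normalization: ∑ P(n) = 1
P(0) × (1.0000 + 2.0312 + 1.4548 + 0.47770 + 0.12882 + 0.12882 + 0.062331) = 1
P(0) × 5.2837 = 1
P(0) = 1/5.2837 = 0.1893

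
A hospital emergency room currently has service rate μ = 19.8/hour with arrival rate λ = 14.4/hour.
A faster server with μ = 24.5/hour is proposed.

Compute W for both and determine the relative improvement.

System 1: ρ₁ = 14.4/19.8 = 0.7273, W₁ = 1/(19.8-14.4) = 0.185185
System 2: ρ₂ = 14.4/24.5 = 0.5878, W₂ = 1/(24.5-14.4) = 0.0990099
Improvement: (W₁-W₂)/W₁ = (0.185185-0.0990099)/0.185185 = 46.53%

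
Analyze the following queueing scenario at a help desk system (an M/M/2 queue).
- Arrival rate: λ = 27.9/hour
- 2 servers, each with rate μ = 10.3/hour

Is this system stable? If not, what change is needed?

Stability requires ρ = λ/(cμ) < 1
ρ = 27.9/(2 × 10.3) = 27.9/20.60 = 1.3544
Since 1.3544 ≥ 1, the system is UNSTABLE.
Need c > λ/μ = 27.9/10.3 = 2.71.
Minimum servers needed: c = 3.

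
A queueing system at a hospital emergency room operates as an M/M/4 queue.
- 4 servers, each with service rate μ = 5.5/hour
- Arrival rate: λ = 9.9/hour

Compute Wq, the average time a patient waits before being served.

Traffic intensity: ρ = λ/(cμ) = 9.9/(4×5.5) = 0.4500
Since ρ = 0.4500 < 1, system is stable.
Offered load a = λ/μ = cρ = 9.9/5.5 = 1.8000
P₀ = [ Σₙ₌₀^3 aⁿ/n! + a^4/(4!(1-ρ)) ]⁻¹
Σ = a^0/0! + a^1/1! + a^2/2! + a^3/3! = 1.0000 + 1.8000 + 1.6200 + 0.9720 = 5.3920
a^4/(4!(1-ρ)) = 10.4976/(24 × 0.5500) = 0.7953
P₀ = 1/(5.3920 + 0.7953) = 0.1616
Lq = P₀·a^4·ρ / (4!(1-ρ)²) = 0.16162 × 10.4976 × 0.45000 / (24 × 0.30250) = 0.1052
Wq = Lq/λ = 0.10516/9.9 = 0.01062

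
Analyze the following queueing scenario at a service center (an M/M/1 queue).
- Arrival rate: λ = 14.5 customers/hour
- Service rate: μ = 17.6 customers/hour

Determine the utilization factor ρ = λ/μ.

Server utilization: ρ = λ/μ
ρ = 14.5/17.6 = 0.8239
The server is busy 82.39% of the time.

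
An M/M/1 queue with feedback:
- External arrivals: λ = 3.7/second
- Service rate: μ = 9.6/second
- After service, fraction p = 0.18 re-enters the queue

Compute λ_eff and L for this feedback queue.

Effective arrival rate: λ_eff = λ/(1-p) = 3.7/(1-0.18) = 3.7/0.82 = 4.5122
ρ = λ_eff/μ = 4.5122/9.6 = 0.47002
L = ρ/(1-ρ) = 0.47002/(1-0.47002) = 0.8869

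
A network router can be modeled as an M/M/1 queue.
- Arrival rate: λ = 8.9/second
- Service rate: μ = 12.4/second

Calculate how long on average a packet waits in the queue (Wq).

First, compute utilization: ρ = λ/μ = 8.9/12.4 = 0.7177
For M/M/1: Wq = λ/(μ(μ-λ))
Wq = 8.9/(12.4 × (12.4-8.9))
Wq = 8.9/(12.4 × 3.50)
Wq = 0.2051 seconds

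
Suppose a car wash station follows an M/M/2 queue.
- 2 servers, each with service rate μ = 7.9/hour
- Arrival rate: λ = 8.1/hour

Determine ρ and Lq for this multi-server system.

Traffic intensity: ρ = λ/(cμ) = 8.1/(2×7.9) = 0.5127
Since ρ = 0.5127 < 1, system is stable.
Offered load a = λ/μ = cρ = 8.1/7.9 = 1.0253
P₀ = [ Σₙ₌₀^1 aⁿ/n! + a^2/(2!(1-ρ)) ]⁻¹
Σ = a^0/0! + a^1/1! = 1.0000 + 1.0253 = 2.0253
a^2/(2!(1-ρ)) = 1.0513/(2 × 0.48734) = 1.0786
P₀ = 1/(2.0253 + 1.0786) = 0.3222
Lq = P₀·a^2·ρ / (2!(1-ρ)²) = 0.322176 × 1.05127 × 0.512658 / (2 × 0.237502) = 0.3655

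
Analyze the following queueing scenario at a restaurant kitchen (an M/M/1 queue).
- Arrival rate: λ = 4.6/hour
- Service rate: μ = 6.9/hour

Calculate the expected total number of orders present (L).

ρ = λ/μ = 4.6/6.9 = 0.6667
For M/M/1: L = λ/(μ-λ)
L = 4.6/(6.9-4.6) = 4.6/2.30
L = 2.0000 orders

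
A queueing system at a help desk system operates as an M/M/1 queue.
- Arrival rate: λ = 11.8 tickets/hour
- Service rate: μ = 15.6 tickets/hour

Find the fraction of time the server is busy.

Server utilization: ρ = λ/μ
ρ = 11.8/15.6 = 0.7564
The server is busy 75.64% of the time.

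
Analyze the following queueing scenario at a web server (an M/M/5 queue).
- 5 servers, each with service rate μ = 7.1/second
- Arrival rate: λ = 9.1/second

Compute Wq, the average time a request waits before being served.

Traffic intensity: ρ = λ/(cμ) = 9.1/(5×7.1) = 0.2563
Since ρ = 0.2563 < 1, system is stable.
Offered load a = λ/μ = cρ = 9.1/7.1 = 1.2817
P₀ = [ Σₙ₌₀^4 aⁿ/n! + a^5/(5!(1-ρ)) ]⁻¹
Σ = a^0/0! + a^1/1! + a^2/2! + a^3/3! + a^4/4! = 1.0000 + 1.2817 + 0.8214 + 0.3509 + 0.1124 = 3.5664
a^5/(5!(1-ρ)) = 3.4587/(120 × 0.7437) = 0.03876
P₀ = 1/(3.5664 + 0.03876) = 0.2774
Lq = P₀·a^5·ρ / (5!(1-ρ)²) = 0.2774 × 3.4587 × 0.2563 / (120 × 0.5530) = 0.003706
Wq = Lq/λ = 0.0037057/9.1 = 0.0004072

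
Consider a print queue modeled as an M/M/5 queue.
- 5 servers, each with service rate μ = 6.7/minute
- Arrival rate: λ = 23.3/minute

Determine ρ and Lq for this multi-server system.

Traffic intensity: ρ = λ/(cμ) = 23.3/(5×6.7) = 0.6955
Since ρ = 0.6955 < 1, system is stable.
Offered load a = λ/μ = cρ = 23.3/6.7 = 3.4776
P₀ = [ Σₙ₌₀^4 aⁿ/n! + a^5/(5!(1-ρ)) ]⁻¹
Σ = a^0/0! + a^1/1! + a^2/2! + a^3/3! + a^4/4! = 1.00000 + 3.47761 + 6.04689 + 7.00958 + 6.09415 = 23.6282
a^5/(5!(1-ρ)) = 508.6342/(120 × 0.3044776) = 13.9210
P₀ = 1/(23.6282 + 13.9210) = 0.02663
Lq = P₀·a^5·ρ / (5!(1-ρ)²) = 0.026632 × 508.6342 × 0.69552 / (120 × 0.092707) = 0.8469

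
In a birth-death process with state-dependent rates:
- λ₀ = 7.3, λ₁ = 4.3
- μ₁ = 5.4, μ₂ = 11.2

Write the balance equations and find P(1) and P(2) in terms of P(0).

Balance equations:
State 0: λ₀P₀ = μ₁P₁ → P₁ = (λ₀/μ₁)P₀ = (7.3/5.4)P₀ = 1.3519P₀
State 1: P₂ = (λ₀λ₁)/(μ₁μ₂)P₀ = (7.3×4.3)/(5.4×11.2)P₀ = 0.5190P₀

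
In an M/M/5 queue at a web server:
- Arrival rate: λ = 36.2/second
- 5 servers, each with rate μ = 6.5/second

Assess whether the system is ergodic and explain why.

Stability requires ρ = λ/(cμ) < 1
ρ = 36.2/(5 × 6.5) = 36.2/32.50 = 1.1138
Since 1.1138 ≥ 1, the system is UNSTABLE.
Need c > λ/μ = 36.2/6.5 = 5.57.
Minimum servers needed: c = 6.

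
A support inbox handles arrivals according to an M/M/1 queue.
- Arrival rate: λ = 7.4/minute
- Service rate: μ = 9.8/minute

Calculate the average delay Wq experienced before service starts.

First, compute utilization: ρ = λ/μ = 7.4/9.8 = 0.7551
For M/M/1: Wq = λ/(μ(μ-λ))
Wq = 7.4/(9.8 × (9.8-7.4))
Wq = 7.4/(9.8 × 2.40)
Wq = 0.3146 minutes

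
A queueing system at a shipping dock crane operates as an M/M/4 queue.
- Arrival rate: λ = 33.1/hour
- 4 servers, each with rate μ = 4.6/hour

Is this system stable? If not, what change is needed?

Stability requires ρ = λ/(cμ) < 1
ρ = 33.1/(4 × 4.6) = 33.1/18.40 = 1.7989
Since 1.7989 ≥ 1, the system is UNSTABLE.
Need c > λ/μ = 33.1/4.6 = 7.20.
Minimum servers needed: c = 8.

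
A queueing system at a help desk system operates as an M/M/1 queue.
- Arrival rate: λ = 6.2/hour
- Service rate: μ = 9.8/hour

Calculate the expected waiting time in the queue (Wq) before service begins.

First, compute utilization: ρ = λ/μ = 6.2/9.8 = 0.6327
For M/M/1: Wq = λ/(μ(μ-λ))
Wq = 6.2/(9.8 × (9.8-6.2))
Wq = 6.2/(9.8 × 3.60)
Wq = 0.1757 hours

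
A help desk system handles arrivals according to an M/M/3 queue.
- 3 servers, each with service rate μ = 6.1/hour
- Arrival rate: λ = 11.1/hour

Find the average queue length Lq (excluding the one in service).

Traffic intensity: ρ = λ/(cμ) = 11.1/(3×6.1) = 0.6066
Since ρ = 0.6066 < 1, system is stable.
Offered load a = λ/μ = cρ = 11.1/6.1 = 1.8197
P₀ = [ Σₙ₌₀^2 aⁿ/n! + a^3/(3!(1-ρ)) ]⁻¹
Σ = a^0/0! + a^1/1! + a^2/2! = 1.0000 + 1.8197 + 1.6556 = 4.4753
a^3/(3!(1-ρ)) = 6.0253/(6 × 0.39344) = 2.5524
P₀ = 1/(4.4753 + 2.5524) = 0.1423
Lq = P₀·a^3·ρ / (3!(1-ρ)²) = 0.14229 × 6.0253 × 0.60656 / (6 × 0.15480) = 0.5599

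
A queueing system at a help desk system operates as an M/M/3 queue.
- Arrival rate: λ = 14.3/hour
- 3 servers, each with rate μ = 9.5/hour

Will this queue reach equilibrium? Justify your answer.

Stability requires ρ = λ/(cμ) < 1
ρ = 14.3/(3 × 9.5) = 14.3/28.50 = 0.5018
Since 0.5018 < 1, the system is STABLE.
The servers are busy 50.18% of the time.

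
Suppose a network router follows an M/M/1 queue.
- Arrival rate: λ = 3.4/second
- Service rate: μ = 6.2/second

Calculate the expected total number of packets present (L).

ρ = λ/μ = 3.4/6.2 = 0.5484
For M/M/1: L = λ/(μ-λ)
L = 3.4/(6.2-3.4) = 3.4/2.80
L = 1.2143 packets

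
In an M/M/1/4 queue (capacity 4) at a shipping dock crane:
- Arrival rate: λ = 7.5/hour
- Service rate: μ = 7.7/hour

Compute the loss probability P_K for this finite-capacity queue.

ρ = λ/μ = 7.5/7.7 = 0.97403
P₀ = (1-ρ)/(1-ρ^(K+1)) = (1-0.97403)/(1-0.97403^5) = 0.025970/0.12328 = 0.2107
P_K = P₀×ρ^K = 0.21066 × 0.97403^4 = 0.21066 × 0.90010 = 0.1896
Blocking probability = 18.96%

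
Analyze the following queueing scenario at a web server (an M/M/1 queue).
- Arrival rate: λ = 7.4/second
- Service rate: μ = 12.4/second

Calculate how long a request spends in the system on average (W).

First, compute utilization: ρ = λ/μ = 7.4/12.4 = 0.5968
For M/M/1: W = 1/(μ-λ)
W = 1/(12.4-7.4) = 1/5.00
W = 0.2000 seconds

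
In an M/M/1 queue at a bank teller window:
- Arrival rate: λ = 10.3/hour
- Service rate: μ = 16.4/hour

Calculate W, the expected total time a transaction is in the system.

First, compute utilization: ρ = λ/μ = 10.3/16.4 = 0.6280
For M/M/1: W = 1/(μ-λ)
W = 1/(16.4-10.3) = 1/6.10
W = 0.1639 hours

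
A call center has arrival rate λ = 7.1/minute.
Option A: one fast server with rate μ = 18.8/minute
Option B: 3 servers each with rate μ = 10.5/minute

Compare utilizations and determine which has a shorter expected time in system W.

Option A: single server μ = 18.8 (M/M/1)
  ρ_A = 7.1/18.8 = 0.3777
  W_A = 1/(μ-λ) = 1/(18.8-7.1) = 1/11.70 = 0.08547

Option B: 3 servers μ = 10.5 (M/M/3)
  ρ_B = λ/(cμ) = 7.1/(3×10.5) = 0.2254
  Offered load a = λ/μ = cρ = 7.1/10.5 = 0.6762
  P₀ = [ Σₙ₌₀^2 aⁿ/n! + a^3/(3!(1-ρ)) ]⁻¹
  Σ = a^0/0! + a^1/1! + a^2/2! = 1.0000 + 0.6762 + 0.2286 = 1.9048
  a^3/(3!(1-ρ)) = 0.30918/(6 × 0.77460) = 0.06652
  P₀ = 1/(1.9048 + 0.06652) = 0.5073
  Lq = P₀·a^3·ρ / (3!(1-ρ)²) = 0.507271 × 0.309177 × 0.225397 / (6 × 0.600010) = 0.009819
  Wq_B = Lq/λ = 0.009819/7.1 = 0.001383
  W_B = Wq_B + 1/μ = 0.001383 + 0.09524 = 0.09662

Since W_A = 0.08547 < W_B = 0.09662, Option A (single fast server) has the shorter time in system.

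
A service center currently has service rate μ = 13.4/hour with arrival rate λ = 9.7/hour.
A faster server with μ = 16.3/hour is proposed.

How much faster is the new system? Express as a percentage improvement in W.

System 1: ρ₁ = 9.7/13.4 = 0.7239, W₁ = 1/(13.4-9.7) = 0.27027
System 2: ρ₂ = 9.7/16.3 = 0.5951, W₂ = 1/(16.3-9.7) = 0.15152
Improvement: (W₁-W₂)/W₁ = (0.27027-0.15152)/0.27027 = 43.94%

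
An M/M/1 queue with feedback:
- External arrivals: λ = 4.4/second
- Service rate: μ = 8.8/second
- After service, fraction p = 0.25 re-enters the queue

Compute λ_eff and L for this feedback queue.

Effective arrival rate: λ_eff = λ/(1-p) = 4.4/(1-0.25) = 4.4/0.75 = 5.8667
ρ = λ_eff/μ = 5.8667/8.8 = 0.66667
L = ρ/(1-ρ) = 0.66667/(1-0.66667) = 2.0000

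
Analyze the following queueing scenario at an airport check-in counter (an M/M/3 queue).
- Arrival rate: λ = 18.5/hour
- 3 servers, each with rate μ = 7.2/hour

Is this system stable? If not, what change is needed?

Stability requires ρ = λ/(cμ) < 1
ρ = 18.5/(3 × 7.2) = 18.5/21.60 = 0.8565
Since 0.8565 < 1, the system is STABLE.
The servers are busy 85.65% of the time.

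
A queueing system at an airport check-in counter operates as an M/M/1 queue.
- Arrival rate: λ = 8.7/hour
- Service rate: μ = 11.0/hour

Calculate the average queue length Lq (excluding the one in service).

ρ = λ/μ = 8.7/11.0 = 0.7909
For M/M/1: Lq = λ²/(μ(μ-λ))
Lq = 75.69/(11.0 × 2.30)
Lq = 2.9917 passengers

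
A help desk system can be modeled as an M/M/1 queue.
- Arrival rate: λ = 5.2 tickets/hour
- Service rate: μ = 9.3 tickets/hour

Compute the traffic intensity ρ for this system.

Server utilization: ρ = λ/μ
ρ = 5.2/9.3 = 0.5591
The server is busy 55.91% of the time.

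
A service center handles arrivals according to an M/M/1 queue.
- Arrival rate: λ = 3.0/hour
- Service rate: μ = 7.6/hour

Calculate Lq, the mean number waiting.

ρ = λ/μ = 3.0/7.6 = 0.3947
For M/M/1: Lq = λ²/(μ(μ-λ))
Lq = 9.00/(7.6 × 4.60)
Lq = 0.2574 customers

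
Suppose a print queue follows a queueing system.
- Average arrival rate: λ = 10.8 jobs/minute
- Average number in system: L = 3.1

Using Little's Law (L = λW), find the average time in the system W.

Little's Law: L = λW, so W = L/λ
W = 3.1/10.8 = 0.2870 minutes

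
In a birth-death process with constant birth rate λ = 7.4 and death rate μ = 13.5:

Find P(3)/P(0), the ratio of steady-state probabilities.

For constant rates: P(n)/P(0) = (λ/μ)^n
P(3)/P(0) = (7.4/13.5)^3 = 0.5481^3 = 0.1647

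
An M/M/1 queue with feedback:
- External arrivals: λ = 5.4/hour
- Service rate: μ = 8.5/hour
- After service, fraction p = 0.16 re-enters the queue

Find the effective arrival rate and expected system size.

Effective arrival rate: λ_eff = λ/(1-p) = 5.4/(1-0.16) = 5.4/0.84 = 6.4286
ρ = λ_eff/μ = 6.4286/8.5 = 0.7563
L = ρ/(1-ρ) = 0.7563/(1-0.7563) = 3.1034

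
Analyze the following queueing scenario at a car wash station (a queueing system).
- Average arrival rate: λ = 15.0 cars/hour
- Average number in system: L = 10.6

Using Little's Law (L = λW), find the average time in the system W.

Little's Law: L = λW, so W = L/λ
W = 10.6/15.0 = 0.7067 hours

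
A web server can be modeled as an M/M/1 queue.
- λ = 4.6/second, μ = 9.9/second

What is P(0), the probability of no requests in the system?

ρ = λ/μ = 4.6/9.9 = 0.4646
P(0) = 1 - ρ = 1 - 0.4646 = 0.5354
The server is idle 53.54% of the time.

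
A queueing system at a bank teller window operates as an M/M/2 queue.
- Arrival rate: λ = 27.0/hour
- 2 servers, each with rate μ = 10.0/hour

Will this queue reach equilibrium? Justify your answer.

Stability requires ρ = λ/(cμ) < 1
ρ = 27.0/(2 × 10.0) = 27.0/20.00 = 1.3500
Since 1.3500 ≥ 1, the system is UNSTABLE.
Need c > λ/μ = 27.0/10.0 = 2.70.
Minimum servers needed: c = 3.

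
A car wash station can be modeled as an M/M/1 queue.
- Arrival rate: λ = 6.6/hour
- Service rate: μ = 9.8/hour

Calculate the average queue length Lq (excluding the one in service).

ρ = λ/μ = 6.6/9.8 = 0.6735
For M/M/1: Lq = λ²/(μ(μ-λ))
Lq = 43.56/(9.8 × 3.20)
Lq = 1.3890 cars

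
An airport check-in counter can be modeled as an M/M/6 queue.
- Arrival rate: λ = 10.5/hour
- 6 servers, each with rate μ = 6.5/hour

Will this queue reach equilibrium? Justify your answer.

Stability requires ρ = λ/(cμ) < 1
ρ = 10.5/(6 × 6.5) = 10.5/39.00 = 0.2692
Since 0.2692 < 1, the system is STABLE.
The servers are busy 26.92% of the time.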